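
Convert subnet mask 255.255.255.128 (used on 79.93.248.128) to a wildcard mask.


Subnet mask: 255.255.255.128
Wildcard = 255.255.255.255 - subnet mask
255 - 255 = 0
255 - 255 = 0
255 - 255 = 0
255 - 128 = 127
Wildcard: 0.0.0.127


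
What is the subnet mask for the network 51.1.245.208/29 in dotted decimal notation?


/29 means 29 network bits, 3 host bits
Binary: 11111111111111111111111111111000
Mask: 255.255.255.248


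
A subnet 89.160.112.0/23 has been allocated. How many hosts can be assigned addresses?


Host bits = 32 - 23 = 9
Total addresses = 2^9 = 512
Usable = total - 2 (network and broadcast)
Usable hosts: 510


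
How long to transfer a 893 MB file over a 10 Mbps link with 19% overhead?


Effective throughput = 10 * (1 - 19/100) = 8.1 Mbps
File size in Mb = 893 * 8 = 7144 Mb
Time = 7144 / 8.1
Time = 881.9753 seconds


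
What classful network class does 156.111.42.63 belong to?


First octet: 156
Binary: 10011100
10xxxxxx -> Class B (128-191)
Class B, default mask 255.255.0.0 (/16)


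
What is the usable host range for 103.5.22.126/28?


Network: 103.5.22.112
Broadcast: 103.5.22.127
First usable = network + 1
Last usable = broadcast - 1
Range: 103.5.22.113 to 103.5.22.126


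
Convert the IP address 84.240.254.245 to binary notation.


84 = 01010100
240 = 11110000
254 = 11111110
245 = 11110101
Binary: 01010100.11110000.11111110.11110101


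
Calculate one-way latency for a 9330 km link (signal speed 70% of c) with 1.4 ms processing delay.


Speed = 0.7 * 3e5 km/s = 210000 km/s
Propagation delay = 9330 / 210000 = 0.0444 s = 44.4286 ms
Processing delay = 1.4 ms
Total one-way latency = 45.8286 ms


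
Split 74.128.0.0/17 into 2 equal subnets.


New prefix = 17 + 1 = 18
Each subnet has 16384 addresses
  74.128.0.0/18
  74.128.64.0/18
Subnets: 74.128.0.0/18, 74.128.64.0/18


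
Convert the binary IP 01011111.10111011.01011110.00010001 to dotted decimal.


01011111 = 95
10111011 = 187
01011110 = 94
00010001 = 17
IP: 95.187.94.17


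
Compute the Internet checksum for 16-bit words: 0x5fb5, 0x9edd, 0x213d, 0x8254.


Sum all words (with carry folding):
+ 0x5fb5 = 0x5fb5
+ 0x9edd = 0xfe92
+ 0x213d = 0x1fd0
+ 0x8254 = 0xa224
One's complement: ~0xa224
Checksum = 0x5ddb


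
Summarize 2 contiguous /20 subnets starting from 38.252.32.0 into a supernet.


Original prefix: /20
Number of subnets: 2 = 2^1
New prefix = 20 - 1 = 19
Supernet: 38.252.32.0/19


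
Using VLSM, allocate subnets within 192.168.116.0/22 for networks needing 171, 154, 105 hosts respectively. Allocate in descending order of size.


171 hosts -> /24 (254 usable): 192.168.116.0/24
154 hosts -> /24 (254 usable): 192.168.117.0/24
105 hosts -> /25 (126 usable): 192.168.118.0/25
Allocation: 192.168.116.0/24 (171 hosts, 254 usable); 192.168.117.0/24 (154 hosts, 254 usable); 192.168.118.0/25 (105 hosts, 126 usable)


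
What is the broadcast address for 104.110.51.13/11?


Network: 104.96.0.0/11
Host bits = 21
Set all host bits to 1:
Broadcast: 104.127.255.255


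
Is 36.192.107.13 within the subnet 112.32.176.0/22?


Subnet network: 112.32.176.0
Test IP AND mask: 36.192.104.0
No, 36.192.107.13 is not in 112.32.176.0/22


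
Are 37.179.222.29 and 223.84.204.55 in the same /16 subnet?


Mask: 255.255.0.0
37.179.222.29 AND mask = 37.179.0.0
223.84.204.55 AND mask = 223.84.0.0
No, different subnets (37.179.0.0 vs 223.84.0.0)


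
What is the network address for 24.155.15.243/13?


IP:   00011000.10011011.00001111.11110011
Mask: 11111111.11111000.00000000.00000000
AND operation:
Net:  00011000.10011000.00000000.00000000
Network: 24.152.0.0/13


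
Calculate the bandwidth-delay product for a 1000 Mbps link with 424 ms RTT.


BDP = bandwidth * RTT
= 1000 Mbps * 424 ms
= 1000 * 1e6 * 424 / 1000 bits
= 424000000 bits
= 53000000 bytes
= 51757.8125 KB
BDP = 424000000 bits (53000000 bytes)


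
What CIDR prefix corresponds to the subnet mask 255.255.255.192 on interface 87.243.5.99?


Binary: 11111111.11111111.11111111.11000000
Count leading 1s
Prefix: /26


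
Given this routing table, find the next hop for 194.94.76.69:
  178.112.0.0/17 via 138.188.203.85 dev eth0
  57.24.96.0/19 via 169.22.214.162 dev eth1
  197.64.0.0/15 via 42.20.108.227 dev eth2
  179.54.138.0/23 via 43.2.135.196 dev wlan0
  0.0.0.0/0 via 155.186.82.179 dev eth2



Longest prefix match for 194.94.76.69:
  /17 178.112.0.0: no
  /19 57.24.96.0: no
  /15 197.64.0.0: no
  /23 179.54.138.0: no
  /0 0.0.0.0: MATCH
Selected: next-hop 155.186.82.179 via eth2 (matched /0)


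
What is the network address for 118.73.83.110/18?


IP:   01110110.01001001.01010011.01101110
Mask: 11111111.11111111.11000000.00000000
AND operation:
Net:  01110110.01001001.01000000.00000000
Network: 118.73.64.0/18


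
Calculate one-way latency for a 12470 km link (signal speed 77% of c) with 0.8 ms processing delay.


Speed = 0.77 * 3e5 km/s = 231000 km/s
Propagation delay = 12470 / 231000 = 0.054 s = 53.9827 ms
Processing delay = 0.8 ms
Total one-way latency = 54.7827 ms


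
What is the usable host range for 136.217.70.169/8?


Network: 136.0.0.0
Broadcast: 136.255.255.255
First usable = network + 1
Last usable = broadcast - 1
Range: 136.0.0.1 to 136.255.255.254


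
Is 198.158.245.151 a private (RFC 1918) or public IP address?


RFC 1918 private ranges:
  10.0.0.0/8 (10.0.0.0 - 10.255.255.255)
  172.16.0.0/12 (172.16.0.0 - 172.31.255.255)
  192.168.0.0/16 (192.168.0.0 - 192.168.255.255)
Public (not in any RFC 1918 range)


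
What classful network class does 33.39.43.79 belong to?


First octet: 33
Binary: 00100001
0xxxxxxx -> Class A (1-126)
Class A, default mask 255.0.0.0 (/8)


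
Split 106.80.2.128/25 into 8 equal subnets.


New prefix = 25 + 3 = 28
Each subnet has 16 addresses
  106.80.2.128/28
  106.80.2.144/28
  106.80.2.160/28
  106.80.2.176/28
  106.80.2.192/28
  106.80.2.208/28
  106.80.2.224/28
  106.80.2.240/28
Subnets: 106.80.2.128/28, 106.80.2.144/28, 106.80.2.160/28, 106.80.2.176/28, 106.80.2.192/28, 106.80.2.208/28, 106.80.2.224/28, 106.80.2.240/28


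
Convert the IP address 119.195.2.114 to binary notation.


119 = 01110111
195 = 11000011
2 = 00000010
114 = 01110010
Binary: 01110111.11000011.00000010.01110010


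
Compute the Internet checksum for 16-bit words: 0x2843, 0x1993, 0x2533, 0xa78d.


Sum all words (with carry folding):
+ 0x2843 = 0x2843
+ 0x1993 = 0x41d6
+ 0x2533 = 0x6709
+ 0xa78d = 0x0e97
One's complement: ~0x0e97
Checksum = 0xf168


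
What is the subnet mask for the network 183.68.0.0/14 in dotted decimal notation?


/14 means 14 network bits, 18 host bits
Binary: 11111111111111000000000000000000
Mask: 255.252.0.0


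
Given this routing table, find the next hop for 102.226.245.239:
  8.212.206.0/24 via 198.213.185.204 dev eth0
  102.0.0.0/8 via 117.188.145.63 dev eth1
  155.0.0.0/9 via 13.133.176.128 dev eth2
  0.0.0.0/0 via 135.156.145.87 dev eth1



Longest prefix match for 102.226.245.239:
  /24 8.212.206.0: no
  /8 102.0.0.0: MATCH
  /9 155.0.0.0: no
  /0 0.0.0.0: MATCH
Selected: next-hop 117.188.145.63 via eth1 (matched /8)


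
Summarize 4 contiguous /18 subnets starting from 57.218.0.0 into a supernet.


Original prefix: /18
Number of subnets: 4 = 2^2
New prefix = 18 - 2 = 16
Supernet: 57.218.0.0/16


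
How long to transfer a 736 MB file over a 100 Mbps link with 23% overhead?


Effective throughput = 100 * (1 - 23/100) = 77 Mbps
File size in Mb = 736 * 8 = 5888 Mb
Time = 5888 / 77
Time = 76.4675 seconds


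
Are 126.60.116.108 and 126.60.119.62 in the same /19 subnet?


Mask: 255.255.224.0
126.60.116.108 AND mask = 126.60.96.0
126.60.119.62 AND mask = 126.60.96.0
Yes, same subnet (126.60.96.0)


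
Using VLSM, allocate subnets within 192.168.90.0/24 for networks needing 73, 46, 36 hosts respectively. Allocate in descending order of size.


73 hosts -> /25 (126 usable): 192.168.90.0/25
46 hosts -> /26 (62 usable): 192.168.90.128/26
36 hosts -> /26 (62 usable): 192.168.90.192/26
Allocation: 192.168.90.0/25 (73 hosts, 126 usable); 192.168.90.128/26 (46 hosts, 62 usable); 192.168.90.192/26 (36 hosts, 62 usable)


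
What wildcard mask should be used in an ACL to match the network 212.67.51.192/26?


Subnet mask: 255.255.255.192
Wildcard = 255.255.255.255 - subnet mask
255 - 255 = 0
255 - 255 = 0
255 - 255 = 0
255 - 192 = 63
Wildcard: 0.0.0.63


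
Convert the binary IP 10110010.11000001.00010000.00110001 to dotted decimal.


10110010 = 178
11000001 = 193
00010000 = 16
00110001 = 49
IP: 178.193.16.49


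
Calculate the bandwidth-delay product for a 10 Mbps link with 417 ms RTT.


BDP = bandwidth * RTT
= 10 Mbps * 417 ms
= 10 * 1e6 * 417 / 1000 bits
= 4170000 bits
= 521250 bytes
= 509.0332 KB
BDP = 4170000 bits (521250 bytes)


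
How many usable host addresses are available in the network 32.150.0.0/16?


Host bits = 32 - 16 = 16
Total addresses = 2^16 = 65536
Usable = total - 2 (network and broadcast)
Usable hosts: 65534


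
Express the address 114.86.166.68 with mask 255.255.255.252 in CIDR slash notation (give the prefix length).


Binary: 11111111.11111111.11111111.11111100
Count leading 1s
Prefix: /30


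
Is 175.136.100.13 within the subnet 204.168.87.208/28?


Subnet network: 204.168.87.208
Test IP AND mask: 175.136.100.0
No, 175.136.100.13 is not in 204.168.87.208/28


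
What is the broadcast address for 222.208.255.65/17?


Network: 222.208.128.0/17
Host bits = 15
Set all host bits to 1:
Broadcast: 222.208.255.255


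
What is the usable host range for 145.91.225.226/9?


Network: 145.0.0.0
Broadcast: 145.127.255.255
First usable = network + 1
Last usable = broadcast - 1
Range: 145.0.0.1 to 145.127.255.254


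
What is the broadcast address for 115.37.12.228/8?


Network: 115.0.0.0/8
Host bits = 24
Set all host bits to 1:
Broadcast: 115.255.255.255


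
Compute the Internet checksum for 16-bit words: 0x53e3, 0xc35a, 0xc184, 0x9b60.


Sum all words (with carry folding):
+ 0x53e3 = 0x53e3
+ 0xc35a = 0x173e
+ 0xc184 = 0xd8c2
+ 0x9b60 = 0x7423
One's complement: ~0x7423
Checksum = 0x8bdc


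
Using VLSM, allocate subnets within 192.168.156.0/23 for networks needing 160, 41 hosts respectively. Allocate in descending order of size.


160 hosts -> /24 (254 usable): 192.168.156.0/24
41 hosts -> /26 (62 usable): 192.168.157.0/26
Allocation: 192.168.156.0/24 (160 hosts, 254 usable); 192.168.157.0/26 (41 hosts, 62 usable)


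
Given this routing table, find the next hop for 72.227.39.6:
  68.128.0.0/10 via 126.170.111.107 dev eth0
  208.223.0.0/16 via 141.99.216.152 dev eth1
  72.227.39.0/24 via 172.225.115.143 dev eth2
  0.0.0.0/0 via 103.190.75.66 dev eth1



Longest prefix match for 72.227.39.6:
  /10 68.128.0.0: no
  /16 208.223.0.0: no
  /24 72.227.39.0: MATCH
  /0 0.0.0.0: MATCH
Selected: next-hop 172.225.115.143 via eth2 (matched /24)


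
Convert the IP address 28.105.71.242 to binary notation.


28 = 00011100
105 = 01101001
71 = 01000111
242 = 11110010
Binary: 00011100.01101001.01000111.11110010


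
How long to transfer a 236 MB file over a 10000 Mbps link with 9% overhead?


Effective throughput = 10000 * (1 - 9/100) = 9100 Mbps
File size in Mb = 236 * 8 = 1888 Mb
Time = 1888 / 9100
Time = 0.2075 seconds


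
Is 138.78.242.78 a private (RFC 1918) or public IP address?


RFC 1918 private ranges:
  10.0.0.0/8 (10.0.0.0 - 10.255.255.255)
  172.16.0.0/12 (172.16.0.0 - 172.31.255.255)
  192.168.0.0/16 (192.168.0.0 - 192.168.255.255)
Public (not in any RFC 1918 range)


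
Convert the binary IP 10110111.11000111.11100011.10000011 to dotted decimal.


10110111 = 183
11000111 = 199
11100011 = 227
10000011 = 131
IP: 183.199.227.131


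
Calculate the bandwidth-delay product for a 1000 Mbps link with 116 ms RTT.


BDP = bandwidth * RTT
= 1000 Mbps * 116 ms
= 1000 * 1e6 * 116 / 1000 bits
= 116000000 bits
= 14500000 bytes
= 14160.1562 KB
BDP = 116000000 bits (14500000 bytes)


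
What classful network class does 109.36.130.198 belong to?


First octet: 109
Binary: 01101101
0xxxxxxx -> Class A (1-126)
Class A, default mask 255.0.0.0 (/8)


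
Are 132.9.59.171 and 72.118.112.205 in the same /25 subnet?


Mask: 255.255.255.128
132.9.59.171 AND mask = 132.9.59.128
72.118.112.205 AND mask = 72.118.112.128
No, different subnets (132.9.59.128 vs 72.118.112.128)


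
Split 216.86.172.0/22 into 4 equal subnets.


New prefix = 22 + 2 = 24
Each subnet has 256 addresses
  216.86.172.0/24
  216.86.173.0/24
  216.86.174.0/24
  216.86.175.0/24
Subnets: 216.86.172.0/24, 216.86.173.0/24, 216.86.174.0/24, 216.86.175.0/24


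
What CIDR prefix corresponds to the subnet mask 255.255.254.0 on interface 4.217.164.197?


Binary: 11111111.11111111.11111110.00000000
Count leading 1s
Prefix: /23


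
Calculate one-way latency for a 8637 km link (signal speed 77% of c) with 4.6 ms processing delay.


Speed = 0.77 * 3e5 km/s = 231000 km/s
Propagation delay = 8637 / 231000 = 0.0374 s = 37.3896 ms
Processing delay = 4.6 ms
Total one-way latency = 41.9896 ms


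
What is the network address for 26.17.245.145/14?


IP:   00011010.00010001.11110101.10010001
Mask: 11111111.11111100.00000000.00000000
AND operation:
Net:  00011010.00010000.00000000.00000000
Network: 26.16.0.0/14


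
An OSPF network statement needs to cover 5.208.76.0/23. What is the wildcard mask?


Subnet mask: 255.255.254.0
Wildcard = 255.255.255.255 - subnet mask
255 - 255 = 0
255 - 255 = 0
255 - 254 = 1
255 - 0 = 255
Wildcard: 0.0.1.255


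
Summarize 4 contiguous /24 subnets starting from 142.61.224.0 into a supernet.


Original prefix: /24
Number of subnets: 4 = 2^2
New prefix = 24 - 2 = 22
Supernet: 142.61.224.0/22


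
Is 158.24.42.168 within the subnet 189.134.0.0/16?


Subnet network: 189.134.0.0
Test IP AND mask: 158.24.0.0
No, 158.24.42.168 is not in 189.134.0.0/16


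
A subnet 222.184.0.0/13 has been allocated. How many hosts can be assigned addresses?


Host bits = 32 - 13 = 19
Total addresses = 2^19 = 524288
Usable = total - 2 (network and broadcast)
Usable hosts: 524286


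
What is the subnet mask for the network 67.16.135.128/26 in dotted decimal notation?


/26 means 26 network bits, 6 host bits
Binary: 11111111111111111111111111000000
Mask: 255.255.255.192


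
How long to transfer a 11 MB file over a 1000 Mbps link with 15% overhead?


Effective throughput = 1000 * (1 - 15/100) = 850 Mbps
File size in Mb = 11 * 8 = 88 Mb
Time = 88 / 850
Time = 0.1035 seconds


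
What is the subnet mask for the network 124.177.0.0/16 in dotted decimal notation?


/16 means 16 network bits, 16 host bits
Binary: 11111111111111110000000000000000
Mask: 255.255.0.0


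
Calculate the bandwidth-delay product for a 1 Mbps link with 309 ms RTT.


BDP = bandwidth * RTT
= 1 Mbps * 309 ms
= 1 * 1e6 * 309 / 1000 bits
= 309000 bits
= 38625 bytes
= 37.7197 KB
BDP = 309000 bits (38625 bytes)


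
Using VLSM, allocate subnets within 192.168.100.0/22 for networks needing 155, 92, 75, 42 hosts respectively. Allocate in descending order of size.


155 hosts -> /24 (254 usable): 192.168.100.0/24
92 hosts -> /25 (126 usable): 192.168.101.0/25
75 hosts -> /25 (126 usable): 192.168.101.128/25
42 hosts -> /26 (62 usable): 192.168.102.0/26
Allocation: 192.168.100.0/24 (155 hosts, 254 usable); 192.168.101.0/25 (92 hosts, 126 usable); 192.168.101.128/25 (75 hosts, 126 usable); 192.168.102.0/26 (42 hosts, 62 usable)


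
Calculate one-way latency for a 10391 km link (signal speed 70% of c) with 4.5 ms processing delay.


Speed = 0.7 * 3e5 km/s = 210000 km/s
Propagation delay = 10391 / 210000 = 0.0495 s = 49.481 ms
Processing delay = 4.5 ms
Total one-way latency = 53.981 ms


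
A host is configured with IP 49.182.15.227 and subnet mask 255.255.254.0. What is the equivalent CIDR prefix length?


Binary: 11111111.11111111.11111110.00000000
Count leading 1s
Prefix: /23


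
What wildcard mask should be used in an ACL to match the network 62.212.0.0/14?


Subnet mask: 255.252.0.0
Wildcard = 255.255.255.255 - subnet mask
255 - 255 = 0
255 - 252 = 3
255 - 0 = 255
255 - 0 = 255
Wildcard: 0.3.255.255


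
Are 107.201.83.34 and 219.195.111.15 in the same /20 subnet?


Mask: 255.255.240.0
107.201.83.34 AND mask = 107.201.80.0
219.195.111.15 AND mask = 219.195.96.0
No, different subnets (107.201.80.0 vs 219.195.96.0)


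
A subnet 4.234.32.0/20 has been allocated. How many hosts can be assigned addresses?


Host bits = 32 - 20 = 12
Total addresses = 2^12 = 4096
Usable = total - 2 (network and broadcast)
Usable hosts: 4094


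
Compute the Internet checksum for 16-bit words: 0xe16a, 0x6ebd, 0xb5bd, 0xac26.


Sum all words (with carry folding):
+ 0xe16a = 0xe16a
+ 0x6ebd = 0x5028
+ 0xb5bd = 0x05e6
+ 0xac26 = 0xb20c
One's complement: ~0xb20c
Checksum = 0x4df3


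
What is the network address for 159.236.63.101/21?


IP:   10011111.11101100.00111111.01100101
Mask: 11111111.11111111.11111000.00000000
AND operation:
Net:  10011111.11101100.00111000.00000000
Network: 159.236.56.0/21


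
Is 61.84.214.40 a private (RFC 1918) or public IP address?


RFC 1918 private ranges:
  10.0.0.0/8 (10.0.0.0 - 10.255.255.255)
  172.16.0.0/12 (172.16.0.0 - 172.31.255.255)
  192.168.0.0/16 (192.168.0.0 - 192.168.255.255)
Public (not in any RFC 1918 range)


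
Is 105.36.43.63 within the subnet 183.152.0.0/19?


Subnet network: 183.152.0.0
Test IP AND mask: 105.36.32.0
No, 105.36.43.63 is not in 183.152.0.0/19


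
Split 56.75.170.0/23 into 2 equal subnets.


New prefix = 23 + 1 = 24
Each subnet has 256 addresses
  56.75.170.0/24
  56.75.171.0/24
Subnets: 56.75.170.0/24, 56.75.171.0/24


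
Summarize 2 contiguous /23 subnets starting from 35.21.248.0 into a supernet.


Original prefix: /23
Number of subnets: 2 = 2^1
New prefix = 23 - 1 = 22
Supernet: 35.21.248.0/22


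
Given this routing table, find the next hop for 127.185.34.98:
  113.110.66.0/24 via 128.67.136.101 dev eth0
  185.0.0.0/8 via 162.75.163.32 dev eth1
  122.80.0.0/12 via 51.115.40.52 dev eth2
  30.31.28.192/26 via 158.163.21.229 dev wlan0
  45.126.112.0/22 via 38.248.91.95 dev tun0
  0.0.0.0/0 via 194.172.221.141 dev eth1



Longest prefix match for 127.185.34.98:
  /24 113.110.66.0: no
  /8 185.0.0.0: no
  /12 122.80.0.0: no
  /26 30.31.28.192: no
  /22 45.126.112.0: no
  /0 0.0.0.0: MATCH
Selected: next-hop 194.172.221.141 via eth1 (matched /0)


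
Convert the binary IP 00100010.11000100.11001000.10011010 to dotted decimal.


00100010 = 34
11000100 = 196
11001000 = 200
10011010 = 154
IP: 34.196.200.154


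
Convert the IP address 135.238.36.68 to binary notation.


135 = 10000111
238 = 11101110
36 = 00100100
68 = 01000100
Binary: 10000111.11101110.00100100.01000100


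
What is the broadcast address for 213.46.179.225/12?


Network: 213.32.0.0/12
Host bits = 20
Set all host bits to 1:
Broadcast: 213.47.255.255


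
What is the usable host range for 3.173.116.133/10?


Network: 3.128.0.0
Broadcast: 3.191.255.255
First usable = network + 1
Last usable = broadcast - 1
Range: 3.128.0.1 to 3.191.255.254


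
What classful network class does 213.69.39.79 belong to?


First octet: 213
Binary: 11010101
110xxxxx -> Class C (192-223)
Class C, default mask 255.255.255.0 (/24)


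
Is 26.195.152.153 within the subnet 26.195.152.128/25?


Subnet network: 26.195.152.128
Test IP AND mask: 26.195.152.128
Yes, 26.195.152.153 is in 26.195.152.128/25


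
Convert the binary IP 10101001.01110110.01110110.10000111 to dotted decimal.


10101001 = 169
01110110 = 118
01110110 = 118
10000111 = 135
IP: 169.118.118.135


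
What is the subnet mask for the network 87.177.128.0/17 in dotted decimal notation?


/17 means 17 network bits, 15 host bits
Binary: 11111111111111111000000000000000
Mask: 255.255.128.0


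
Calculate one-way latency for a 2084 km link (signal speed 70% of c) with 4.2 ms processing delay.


Speed = 0.7 * 3e5 km/s = 210000 km/s
Propagation delay = 2084 / 210000 = 0.0099 s = 9.9238 ms
Processing delay = 4.2 ms
Total one-way latency = 14.1238 ms


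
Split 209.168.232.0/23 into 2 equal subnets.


New prefix = 23 + 1 = 24
Each subnet has 256 addresses
  209.168.232.0/24
  209.168.233.0/24
Subnets: 209.168.232.0/24, 209.168.233.0/24


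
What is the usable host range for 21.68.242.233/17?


Network: 21.68.128.0
Broadcast: 21.68.255.255
First usable = network + 1
Last usable = broadcast - 1
Range: 21.68.128.1 to 21.68.255.254


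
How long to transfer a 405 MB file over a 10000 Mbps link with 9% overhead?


Effective throughput = 10000 * (1 - 9/100) = 9100 Mbps
File size in Mb = 405 * 8 = 3240 Mb
Time = 3240 / 9100
Time = 0.356 seconds


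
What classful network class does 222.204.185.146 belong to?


First octet: 222
Binary: 11011110
110xxxxx -> Class C (192-223)
Class C, default mask 255.255.255.0 (/24)


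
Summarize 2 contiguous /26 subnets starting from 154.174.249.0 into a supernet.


Original prefix: /26
Number of subnets: 2 = 2^1
New prefix = 26 - 1 = 25
Supernet: 154.174.249.0/25


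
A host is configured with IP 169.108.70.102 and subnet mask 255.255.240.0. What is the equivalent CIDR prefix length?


Binary: 11111111.11111111.11110000.00000000
Count leading 1s
Prefix: /20


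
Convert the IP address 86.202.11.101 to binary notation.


86 = 01010110
202 = 11001010
11 = 00001011
101 = 01100101
Binary: 01010110.11001010.00001011.01100101


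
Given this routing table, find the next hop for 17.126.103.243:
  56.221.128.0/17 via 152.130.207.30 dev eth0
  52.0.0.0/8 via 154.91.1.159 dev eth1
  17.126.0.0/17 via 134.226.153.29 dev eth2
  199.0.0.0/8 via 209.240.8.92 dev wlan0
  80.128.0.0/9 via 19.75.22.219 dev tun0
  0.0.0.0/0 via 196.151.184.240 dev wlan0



Longest prefix match for 17.126.103.243:
  /17 56.221.128.0: no
  /8 52.0.0.0: no
  /17 17.126.0.0: MATCH
  /8 199.0.0.0: no
  /9 80.128.0.0: no
  /0 0.0.0.0: MATCH
Selected: next-hop 134.226.153.29 via eth2 (matched /17)


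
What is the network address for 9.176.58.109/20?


IP:   00001001.10110000.00111010.01101101
Mask: 11111111.11111111.11110000.00000000
AND operation:
Net:  00001001.10110000.00110000.00000000
Network: 9.176.48.0/20


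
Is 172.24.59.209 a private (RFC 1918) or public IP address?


RFC 1918 private ranges:
  10.0.0.0/8 (10.0.0.0 - 10.255.255.255)
  172.16.0.0/12 (172.16.0.0 - 172.31.255.255)
  192.168.0.0/16 (192.168.0.0 - 192.168.255.255)
Private (in 172.16.0.0/12)


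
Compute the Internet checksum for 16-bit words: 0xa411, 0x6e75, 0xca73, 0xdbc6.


Sum all words (with carry folding):
+ 0xa411 = 0xa411
+ 0x6e75 = 0x1287
+ 0xca73 = 0xdcfa
+ 0xdbc6 = 0xb8c1
One's complement: ~0xb8c1
Checksum = 0x473e


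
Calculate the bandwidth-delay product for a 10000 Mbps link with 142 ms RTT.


BDP = bandwidth * RTT
= 10000 Mbps * 142 ms
= 10000 * 1e6 * 142 / 1000 bits
= 1420000000 bits
= 177500000 bytes
= 173339.8438 KB
BDP = 1420000000 bits (177500000 bytes)


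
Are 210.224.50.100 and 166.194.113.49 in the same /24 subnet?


Mask: 255.255.255.0
210.224.50.100 AND mask = 210.224.50.0
166.194.113.49 AND mask = 166.194.113.0
No, different subnets (210.224.50.0 vs 166.194.113.0)


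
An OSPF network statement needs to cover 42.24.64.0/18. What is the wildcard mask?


Subnet mask: 255.255.192.0
Wildcard = 255.255.255.255 - subnet mask
255 - 255 = 0
255 - 255 = 0
255 - 192 = 63
255 - 0 = 255
Wildcard: 0.0.63.255


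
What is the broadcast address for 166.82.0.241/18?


Network: 166.82.0.0/18
Host bits = 14
Set all host bits to 1:
Broadcast: 166.82.63.255


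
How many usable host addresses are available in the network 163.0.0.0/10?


Host bits = 32 - 10 = 22
Total addresses = 2^22 = 4194304
Usable = total - 2 (network and broadcast)
Usable hosts: 4194302


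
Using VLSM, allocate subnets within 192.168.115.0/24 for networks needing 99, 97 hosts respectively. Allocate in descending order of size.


99 hosts -> /25 (126 usable): 192.168.115.0/25
97 hosts -> /25 (126 usable): 192.168.115.128/25
Allocation: 192.168.115.0/25 (99 hosts, 126 usable); 192.168.115.128/25 (97 hosts, 126 usable)


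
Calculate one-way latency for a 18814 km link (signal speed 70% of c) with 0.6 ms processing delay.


Speed = 0.7 * 3e5 km/s = 210000 km/s
Propagation delay = 18814 / 210000 = 0.0896 s = 89.5905 ms
Processing delay = 0.6 ms
Total one-way latency = 90.1905 ms


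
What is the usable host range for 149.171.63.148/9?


Network: 149.128.0.0
Broadcast: 149.255.255.255
First usable = network + 1
Last usable = broadcast - 1
Range: 149.128.0.1 to 149.255.255.254


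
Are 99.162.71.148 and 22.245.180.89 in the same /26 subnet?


Mask: 255.255.255.192
99.162.71.148 AND mask = 99.162.71.128
22.245.180.89 AND mask = 22.245.180.64
No, different subnets (99.162.71.128 vs 22.245.180.64)


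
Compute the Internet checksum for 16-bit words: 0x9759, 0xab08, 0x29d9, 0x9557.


Sum all words (with carry folding):
+ 0x9759 = 0x9759
+ 0xab08 = 0x4262
+ 0x29d9 = 0x6c3b
+ 0x9557 = 0x0193
One's complement: ~0x0193
Checksum = 0xfe6c


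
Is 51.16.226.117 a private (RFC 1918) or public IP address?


RFC 1918 private ranges:
  10.0.0.0/8 (10.0.0.0 - 10.255.255.255)
  172.16.0.0/12 (172.16.0.0 - 172.31.255.255)
  192.168.0.0/16 (192.168.0.0 - 192.168.255.255)
Public (not in any RFC 1918 range)


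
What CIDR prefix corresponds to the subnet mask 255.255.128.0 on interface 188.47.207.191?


Binary: 11111111.11111111.10000000.00000000
Count leading 1s
Prefix: /17


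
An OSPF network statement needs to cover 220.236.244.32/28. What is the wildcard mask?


Subnet mask: 255.255.255.240
Wildcard = 255.255.255.255 - subnet mask
255 - 255 = 0
255 - 255 = 0
255 - 255 = 0
255 - 240 = 15
Wildcard: 0.0.0.15


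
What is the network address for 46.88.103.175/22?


IP:   00101110.01011000.01100111.10101111
Mask: 11111111.11111111.11111100.00000000
AND operation:
Net:  00101110.01011000.01100100.00000000
Network: 46.88.100.0/22


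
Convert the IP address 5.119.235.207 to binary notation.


5 = 00000101
119 = 01110111
235 = 11101011
207 = 11001111
Binary: 00000101.01110111.11101011.11001111


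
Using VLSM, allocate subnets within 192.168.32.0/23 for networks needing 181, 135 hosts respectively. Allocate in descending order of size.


181 hosts -> /24 (254 usable): 192.168.32.0/24
135 hosts -> /24 (254 usable): 192.168.33.0/24
Allocation: 192.168.32.0/24 (181 hosts, 254 usable); 192.168.33.0/24 (135 hosts, 254 usable)


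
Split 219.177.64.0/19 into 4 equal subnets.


New prefix = 19 + 2 = 21
Each subnet has 2048 addresses
  219.177.64.0/21
  219.177.72.0/21
  219.177.80.0/21
  219.177.88.0/21
Subnets: 219.177.64.0/21, 219.177.72.0/21, 219.177.80.0/21, 219.177.88.0/21


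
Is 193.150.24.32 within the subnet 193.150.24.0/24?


Subnet network: 193.150.24.0
Test IP AND mask: 193.150.24.0
Yes, 193.150.24.32 is in 193.150.24.0/24


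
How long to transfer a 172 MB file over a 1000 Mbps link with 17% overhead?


Effective throughput = 1000 * (1 - 17/100) = 830 Mbps
File size in Mb = 172 * 8 = 1376 Mb
Time = 1376 / 830
Time = 1.6578 seconds


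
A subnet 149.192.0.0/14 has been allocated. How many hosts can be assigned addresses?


Host bits = 32 - 14 = 18
Total addresses = 2^18 = 262144
Usable = total - 2 (network and broadcast)
Usable hosts: 262142


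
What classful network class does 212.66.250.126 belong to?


First octet: 212
Binary: 11010100
110xxxxx -> Class C (192-223)
Class C, default mask 255.255.255.0 (/24)


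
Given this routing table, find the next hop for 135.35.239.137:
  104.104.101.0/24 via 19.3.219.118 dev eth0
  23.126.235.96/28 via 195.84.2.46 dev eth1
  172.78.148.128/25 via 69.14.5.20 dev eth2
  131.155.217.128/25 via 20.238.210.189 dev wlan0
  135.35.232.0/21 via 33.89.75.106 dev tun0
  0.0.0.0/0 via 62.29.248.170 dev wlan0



Longest prefix match for 135.35.239.137:
  /24 104.104.101.0: no
  /28 23.126.235.96: no
  /25 172.78.148.128: no
  /25 131.155.217.128: no
  /21 135.35.232.0: MATCH
  /0 0.0.0.0: MATCH
Selected: next-hop 33.89.75.106 via tun0 (matched /21)


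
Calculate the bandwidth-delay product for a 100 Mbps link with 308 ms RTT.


BDP = bandwidth * RTT
= 100 Mbps * 308 ms
= 100 * 1e6 * 308 / 1000 bits
= 30800000 bits
= 3850000 bytes
= 3759.7656 KB
BDP = 30800000 bits (3850000 bytes)


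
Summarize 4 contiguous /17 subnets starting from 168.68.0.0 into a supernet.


Original prefix: /17
Number of subnets: 4 = 2^2
New prefix = 17 - 2 = 15
Supernet: 168.68.0.0/15


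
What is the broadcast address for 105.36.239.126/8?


Network: 105.0.0.0/8
Host bits = 24
Set all host bits to 1:
Broadcast: 105.255.255.255


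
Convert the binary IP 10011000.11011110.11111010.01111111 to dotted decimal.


10011000 = 152
11011110 = 222
11111010 = 250
01111111 = 127
IP: 152.222.250.127


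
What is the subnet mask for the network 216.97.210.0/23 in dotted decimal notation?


/23 means 23 network bits, 9 host bits
Binary: 11111111111111111111111000000000
Mask: 255.255.254.0


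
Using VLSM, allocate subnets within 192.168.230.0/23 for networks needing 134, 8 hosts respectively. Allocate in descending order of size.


134 hosts -> /24 (254 usable): 192.168.230.0/24
8 hosts -> /28 (14 usable): 192.168.231.0/28
Allocation: 192.168.230.0/24 (134 hosts, 254 usable); 192.168.231.0/28 (8 hosts, 14 usable)


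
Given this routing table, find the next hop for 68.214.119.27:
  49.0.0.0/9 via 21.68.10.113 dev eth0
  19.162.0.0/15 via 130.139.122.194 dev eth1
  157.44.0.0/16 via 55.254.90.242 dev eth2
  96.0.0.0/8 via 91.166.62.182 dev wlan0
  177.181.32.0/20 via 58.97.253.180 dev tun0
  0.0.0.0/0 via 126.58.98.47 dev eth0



Longest prefix match for 68.214.119.27:
  /9 49.0.0.0: no
  /15 19.162.0.0: no
  /16 157.44.0.0: no
  /8 96.0.0.0: no
  /20 177.181.32.0: no
  /0 0.0.0.0: MATCH
Selected: next-hop 126.58.98.47 via eth0 (matched /0)


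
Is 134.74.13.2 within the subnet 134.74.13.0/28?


Subnet network: 134.74.13.0
Test IP AND mask: 134.74.13.0
Yes, 134.74.13.2 is in 134.74.13.0/28


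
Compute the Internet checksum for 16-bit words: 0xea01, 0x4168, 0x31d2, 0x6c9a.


Sum all words (with carry folding):
+ 0xea01 = 0xea01
+ 0x4168 = 0x2b6a
+ 0x31d2 = 0x5d3c
+ 0x6c9a = 0xc9d6
One's complement: ~0xc9d6
Checksum = 0x3629


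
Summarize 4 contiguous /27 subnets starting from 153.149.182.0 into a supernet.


Original prefix: /27
Number of subnets: 4 = 2^2
New prefix = 27 - 2 = 25
Supernet: 153.149.182.0/25


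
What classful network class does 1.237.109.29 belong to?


First octet: 1
Binary: 00000001
0xxxxxxx -> Class A (1-126)
Class A, default mask 255.0.0.0 (/8)


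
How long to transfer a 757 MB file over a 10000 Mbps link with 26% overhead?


Effective throughput = 10000 * (1 - 26/100) = 7400 Mbps
File size in Mb = 757 * 8 = 6056 Mb
Time = 6056 / 7400
Time = 0.8184 seconds


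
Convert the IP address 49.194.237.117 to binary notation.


49 = 00110001
194 = 11000010
237 = 11101101
117 = 01110101
Binary: 00110001.11000010.11101101.01110101


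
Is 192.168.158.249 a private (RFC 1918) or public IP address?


RFC 1918 private ranges:
  10.0.0.0/8 (10.0.0.0 - 10.255.255.255)
  172.16.0.0/12 (172.16.0.0 - 172.31.255.255)
  192.168.0.0/16 (192.168.0.0 - 192.168.255.255)
Private (in 192.168.0.0/16)


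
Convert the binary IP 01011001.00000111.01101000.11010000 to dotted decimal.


01011001 = 89
00000111 = 7
01101000 = 104
11010000 = 208
IP: 89.7.104.208


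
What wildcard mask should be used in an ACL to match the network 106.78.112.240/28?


Subnet mask: 255.255.255.240
Wildcard = 255.255.255.255 - subnet mask
255 - 255 = 0
255 - 255 = 0
255 - 255 = 0
255 - 240 = 15
Wildcard: 0.0.0.15


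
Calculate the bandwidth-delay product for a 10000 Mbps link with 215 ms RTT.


BDP = bandwidth * RTT
= 10000 Mbps * 215 ms
= 10000 * 1e6 * 215 / 1000 bits
= 2150000000 bits
= 268750000 bytes
= 262451.1719 KB
BDP = 2150000000 bits (268750000 bytes)


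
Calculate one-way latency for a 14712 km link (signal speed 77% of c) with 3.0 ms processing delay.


Speed = 0.77 * 3e5 km/s = 231000 km/s
Propagation delay = 14712 / 231000 = 0.0637 s = 63.6883 ms
Processing delay = 3.0 ms
Total one-way latency = 66.6883 ms


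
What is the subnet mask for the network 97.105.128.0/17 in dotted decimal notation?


/17 means 17 network bits, 15 host bits
Binary: 11111111111111111000000000000000
Mask: 255.255.128.0


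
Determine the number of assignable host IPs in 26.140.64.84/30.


Host bits = 32 - 30 = 2
Total addresses = 2^2 = 4
Usable = total - 2 (network and broadcast)
Usable hosts: 2


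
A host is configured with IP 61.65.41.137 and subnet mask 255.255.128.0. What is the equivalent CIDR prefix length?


Binary: 11111111.11111111.10000000.00000000
Count leading 1s
Prefix: /17


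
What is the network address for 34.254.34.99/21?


IP:   00100010.11111110.00100010.01100011
Mask: 11111111.11111111.11111000.00000000
AND operation:
Net:  00100010.11111110.00100000.00000000
Network: 34.254.32.0/21


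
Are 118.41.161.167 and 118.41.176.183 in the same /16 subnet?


Mask: 255.255.0.0
118.41.161.167 AND mask = 118.41.0.0
118.41.176.183 AND mask = 118.41.0.0
Yes, same subnet (118.41.0.0)


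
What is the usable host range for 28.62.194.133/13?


Network: 28.56.0.0
Broadcast: 28.63.255.255
First usable = network + 1
Last usable = broadcast - 1
Range: 28.56.0.1 to 28.63.255.254


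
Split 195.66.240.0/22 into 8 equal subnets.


New prefix = 22 + 3 = 25
Each subnet has 128 addresses
  195.66.240.0/25
  195.66.240.128/25
  195.66.241.0/25
  195.66.241.128/25
  195.66.242.0/25
  195.66.242.128/25
  195.66.243.0/25
  195.66.243.128/25
Subnets: 195.66.240.0/25, 195.66.240.128/25, 195.66.241.0/25, 195.66.241.128/25, 195.66.242.0/25, 195.66.242.128/25, 195.66.243.0/25, 195.66.243.128/25


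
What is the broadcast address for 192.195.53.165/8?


Network: 192.0.0.0/8
Host bits = 24
Set all host bits to 1:
Broadcast: 192.255.255.255


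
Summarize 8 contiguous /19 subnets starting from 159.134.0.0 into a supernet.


Original prefix: /19
Number of subnets: 8 = 2^3
New prefix = 19 - 3 = 16
Supernet: 159.134.0.0/16


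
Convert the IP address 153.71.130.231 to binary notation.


153 = 10011001
71 = 01000111
130 = 10000010
231 = 11100111
Binary: 10011001.01000111.10000010.11100111


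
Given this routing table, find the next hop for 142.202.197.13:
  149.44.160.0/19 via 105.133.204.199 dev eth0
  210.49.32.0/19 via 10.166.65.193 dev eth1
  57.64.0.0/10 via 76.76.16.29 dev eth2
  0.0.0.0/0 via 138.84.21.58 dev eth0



Longest prefix match for 142.202.197.13:
  /19 149.44.160.0: no
  /19 210.49.32.0: no
  /10 57.64.0.0: no
  /0 0.0.0.0: MATCH
Selected: next-hop 138.84.21.58 via eth0 (matched /0)


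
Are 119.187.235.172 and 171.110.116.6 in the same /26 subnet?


Mask: 255.255.255.192
119.187.235.172 AND mask = 119.187.235.128
171.110.116.6 AND mask = 171.110.116.0
No, different subnets (119.187.235.128 vs 171.110.116.0)


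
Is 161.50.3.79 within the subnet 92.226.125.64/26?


Subnet network: 92.226.125.64
Test IP AND mask: 161.50.3.64
No, 161.50.3.79 is not in 92.226.125.64/26


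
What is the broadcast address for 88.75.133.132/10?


Network: 88.64.0.0/10
Host bits = 22
Set all host bits to 1:
Broadcast: 88.127.255.255


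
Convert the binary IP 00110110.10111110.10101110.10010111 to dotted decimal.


00110110 = 54
10111110 = 190
10101110 = 174
10010111 = 151
IP: 54.190.174.151


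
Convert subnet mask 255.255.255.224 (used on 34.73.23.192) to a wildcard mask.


Subnet mask: 255.255.255.224
Wildcard = 255.255.255.255 - subnet mask
255 - 255 = 0
255 - 255 = 0
255 - 255 = 0
255 - 224 = 31
Wildcard: 0.0.0.31


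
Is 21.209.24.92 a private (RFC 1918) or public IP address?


RFC 1918 private ranges:
  10.0.0.0/8 (10.0.0.0 - 10.255.255.255)
  172.16.0.0/12 (172.16.0.0 - 172.31.255.255)
  192.168.0.0/16 (192.168.0.0 - 192.168.255.255)
Public (not in any RFC 1918 range)


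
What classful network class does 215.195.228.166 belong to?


First octet: 215
Binary: 11010111
110xxxxx -> Class C (192-223)
Class C, default mask 255.255.255.0 (/24)


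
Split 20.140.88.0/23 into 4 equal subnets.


New prefix = 23 + 2 = 25
Each subnet has 128 addresses
  20.140.88.0/25
  20.140.88.128/25
  20.140.89.0/25
  20.140.89.128/25
Subnets: 20.140.88.0/25, 20.140.88.128/25, 20.140.89.0/25, 20.140.89.128/25


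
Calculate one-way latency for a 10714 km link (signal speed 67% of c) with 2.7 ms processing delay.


Speed = 0.67 * 3e5 km/s = 201000 km/s
Propagation delay = 10714 / 201000 = 0.0533 s = 53.3035 ms
Processing delay = 2.7 ms
Total one-way latency = 56.0035 ms


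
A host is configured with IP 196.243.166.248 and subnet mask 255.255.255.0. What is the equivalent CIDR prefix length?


Binary: 11111111.11111111.11111111.00000000
Count leading 1s
Prefix: /24


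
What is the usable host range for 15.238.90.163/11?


Network: 15.224.0.0
Broadcast: 15.255.255.255
First usable = network + 1
Last usable = broadcast - 1
Range: 15.224.0.1 to 15.255.255.254


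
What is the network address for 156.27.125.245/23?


IP:   10011100.00011011.01111101.11110101
Mask: 11111111.11111111.11111110.00000000
AND operation:
Net:  10011100.00011011.01111100.00000000
Network: 156.27.124.0/23


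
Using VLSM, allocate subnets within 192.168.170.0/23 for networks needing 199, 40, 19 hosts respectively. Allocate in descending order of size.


199 hosts -> /24 (254 usable): 192.168.170.0/24
40 hosts -> /26 (62 usable): 192.168.171.0/26
19 hosts -> /27 (30 usable): 192.168.171.64/27
Allocation: 192.168.170.0/24 (199 hosts, 254 usable); 192.168.171.0/26 (40 hosts, 62 usable); 192.168.171.64/27 (19 hosts, 30 usable)


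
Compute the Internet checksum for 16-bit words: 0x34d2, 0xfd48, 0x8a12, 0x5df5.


Sum all words (with carry folding):
+ 0x34d2 = 0x34d2
+ 0xfd48 = 0x321b
+ 0x8a12 = 0xbc2d
+ 0x5df5 = 0x1a23
One's complement: ~0x1a23
Checksum = 0xe5dc


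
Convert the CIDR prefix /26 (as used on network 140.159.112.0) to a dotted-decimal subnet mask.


/26 means 26 network bits, 6 host bits
Binary: 11111111111111111111111111000000
Mask: 255.255.255.192


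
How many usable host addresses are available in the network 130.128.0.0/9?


Host bits = 32 - 9 = 23
Total addresses = 2^23 = 8388608
Usable = total - 2 (network and broadcast)
Usable hosts: 8388606


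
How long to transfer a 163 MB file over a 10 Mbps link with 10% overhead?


Effective throughput = 10 * (1 - 10/100) = 9 Mbps
File size in Mb = 163 * 8 = 1304 Mb
Time = 1304 / 9
Time = 144.8889 seconds


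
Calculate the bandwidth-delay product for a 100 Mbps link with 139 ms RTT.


BDP = bandwidth * RTT
= 100 Mbps * 139 ms
= 100 * 1e6 * 139 / 1000 bits
= 13900000 bits
= 1737500 bytes
= 1696.7773 KB
BDP = 13900000 bits (1737500 bytes)


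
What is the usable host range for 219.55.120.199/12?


Network: 219.48.0.0
Broadcast: 219.63.255.255
First usable = network + 1
Last usable = broadcast - 1
Range: 219.48.0.1 to 219.63.255.254


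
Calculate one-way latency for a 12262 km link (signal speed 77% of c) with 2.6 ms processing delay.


Speed = 0.77 * 3e5 km/s = 231000 km/s
Propagation delay = 12262 / 231000 = 0.0531 s = 53.0823 ms
Processing delay = 2.6 ms
Total one-way latency = 55.6823 ms


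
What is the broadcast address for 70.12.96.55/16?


Network: 70.12.0.0/16
Host bits = 16
Set all host bits to 1:
Broadcast: 70.12.255.255
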